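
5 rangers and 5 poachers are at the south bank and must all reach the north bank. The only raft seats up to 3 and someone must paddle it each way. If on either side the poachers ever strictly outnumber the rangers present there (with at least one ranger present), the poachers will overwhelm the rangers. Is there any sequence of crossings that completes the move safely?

Yes

1. 2 poachers → the north bank.  (the south bank: 5R 3P; the north bank: 0R 2P)
2. 1 poacher ← the south bank.  (the south bank: 5R 4P; the north bank: 0R 1P)
3. 3 poachers → the north bank.  (the south bank: 5R 1P; the north bank: 0R 4P)
4. 1 poacher ← the south bank.  (the south bank: 5R 2P; the north bank: 0R 3P)
5. 3 rangers → the north bank.  (the south bank: 2R 2P; the north bank: 3R 3P)
6. 1 ranger and 1 poacher ← the south bank.  (the south bank: 3R 3P; the north bank: 2R 2P)
7. 3 rangers → the north bank.  (the south bank: 0R 3P; the north bank: 5R 2P)
8. 1 poacher ← the south bank.  (the south bank: 0R 4P; the north bank: 5R 1P)
9. 2 poachers → the north bank.  (the south bank: 0R 2P; the north bank: 5R 3P)
10. 1 poacher ← the south bank.  (the south bank: 0R 3P; the north bank: 5R 2P)
11. 3 poachers → the north bank.  (the south bank: 0R 0P; the north bank: 5R 5P)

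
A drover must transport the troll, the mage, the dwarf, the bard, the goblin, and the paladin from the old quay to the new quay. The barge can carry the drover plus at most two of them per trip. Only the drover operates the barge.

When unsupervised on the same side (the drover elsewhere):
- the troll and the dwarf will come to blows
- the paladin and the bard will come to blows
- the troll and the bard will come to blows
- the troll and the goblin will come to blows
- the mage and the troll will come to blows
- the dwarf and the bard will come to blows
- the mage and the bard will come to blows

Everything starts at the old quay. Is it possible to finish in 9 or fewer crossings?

Yes — this plan uses 9 crossings (≤ 9):
1. Drover goes to the new quay with the bard and the troll.
2. Drover goes back to the old quay with the troll.
3. Drover goes to the new quay with the goblin and the troll.
4. Drover goes back to the old quay with the troll.
5. Drover goes to the new quay with the dwarf and the mage.
6. Drover goes back to the old quay with the bard.
7. Drover goes to the new quay with the paladin and the troll.
8. Drover goes back to the old quay with the troll.
9. Drover goes to the new quay with the bard and the troll.

Yes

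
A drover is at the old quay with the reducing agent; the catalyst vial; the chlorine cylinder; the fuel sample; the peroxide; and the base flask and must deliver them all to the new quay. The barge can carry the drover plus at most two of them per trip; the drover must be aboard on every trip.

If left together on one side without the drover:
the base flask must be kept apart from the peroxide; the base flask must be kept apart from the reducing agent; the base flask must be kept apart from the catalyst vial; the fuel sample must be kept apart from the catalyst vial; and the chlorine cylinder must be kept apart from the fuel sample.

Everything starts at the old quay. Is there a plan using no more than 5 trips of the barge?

No

Counting alone: the drover can take at most 2 across per trip to the new quay, so moving all 6 needs at least 3 loaded trips out, with a return between consecutive ones — at least 5 crossings.
The safety rule pushes this higher. Following every safe sequence of crossings, the most of the 6 that can be at the new quay as the barge arrives there on crossing 5 is 5 — never all 6.
So the move cannot be finished within 5 crossings. (The shortest complete plan takes 7:)
1. Drover goes to the new quay with the base flask and the fuel sample.
2. Drover goes back to the old quay alone.
3. Drover goes to the new quay with the catalyst vial and the reducing agent.
4. Drover goes back to the old quay with the base flask and the fuel sample.
5. Drover goes to the new quay with the chlorine cylinder and the peroxide.
6. Drover goes back to the old quay alone.
7. Drover goes to the new quay with the base flask and the fuel sample.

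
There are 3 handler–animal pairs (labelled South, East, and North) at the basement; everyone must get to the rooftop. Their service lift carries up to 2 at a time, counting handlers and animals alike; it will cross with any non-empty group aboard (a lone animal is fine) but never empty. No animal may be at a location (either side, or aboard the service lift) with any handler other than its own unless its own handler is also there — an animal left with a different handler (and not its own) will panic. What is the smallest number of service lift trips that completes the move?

11

Counting alone: each trip to the rooftop takes at most 2 across and each return brings at least 1 back, so after t trips out (and t−1 returns) at most 2t − (t−1) of the 6 are across; that first reaches 6 at t = 5, so at least 9 crossings are needed.
The safety rule pushes this higher. Following every safe sequence of crossings, the most of the 6 that can be at the rooftop as the service lift arrives there on crossing 9 is 5 — never all 6.
So no plan with fewer than 11 crossings exists, and this one achieves 11:
1. animal South and handler South cross → the rooftop.
2. handler South crosses ← the basement.
3. animal East and animal North cross → the rooftop.
4. animal South crosses ← the basement.
5. handler East and handler North cross → the rooftop.
6. animal East and handler East cross ← the basement.
7. handler East and handler South cross → the rooftop.
8. animal North crosses ← the basement.
9. animal East and animal South cross → the rooftop.
10. handler North crosses ← the basement.
11. animal North and handler North cross → the rooftop.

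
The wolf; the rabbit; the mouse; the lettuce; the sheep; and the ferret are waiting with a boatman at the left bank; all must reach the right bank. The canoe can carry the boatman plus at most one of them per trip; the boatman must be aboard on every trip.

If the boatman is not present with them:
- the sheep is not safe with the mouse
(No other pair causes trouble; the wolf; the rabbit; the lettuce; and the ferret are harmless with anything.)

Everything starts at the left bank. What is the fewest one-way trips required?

11

Counting alone: the boatman can take at most 1 across per trip to the right bank, so moving all 6 needs at least 6 loaded trips out, with a return between consecutive ones — at least 11 crossings.
The plan below uses exactly 11 crossings, so it is optimal:
1. Boatman goes to the right bank with the mouse.
2. Boatman goes back to the left bank alone.
3. Boatman goes to the right bank with the wolf.
4. Boatman goes back to the left bank alone.
5. Boatman goes to the right bank with the rabbit.
6. Boatman goes back to the left bank alone.
7. Boatman goes to the right bank with the lettuce.
8. Boatman goes back to the left bank alone.
9. Boatman goes to the right bank with the ferret.
10. Boatman goes back to the left bank alone.
11. Boatman goes to the right bank with the sheep.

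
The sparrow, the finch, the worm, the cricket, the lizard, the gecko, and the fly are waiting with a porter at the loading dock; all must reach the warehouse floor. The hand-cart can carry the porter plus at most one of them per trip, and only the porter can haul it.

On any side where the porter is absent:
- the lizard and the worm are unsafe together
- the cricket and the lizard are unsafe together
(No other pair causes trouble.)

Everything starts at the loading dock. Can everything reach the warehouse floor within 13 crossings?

No

Counting alone: the porter can take at most 1 across per trip to the warehouse floor, so moving all 7 needs at least 7 loaded trips out, with a return between consecutive ones — at least 13 crossings.
The safety rule pushes this higher. Following every safe sequence of crossings, the most of the 7 that can be at the warehouse floor as the hand-cart arrives there on crossing 13 is 6 — never all 7.
So the move cannot be finished within 13 crossings. (The shortest complete plan takes 15:)
1. Porter goes to the warehouse floor with the lizard.
2. Porter goes back to the loading dock alone.
3. Porter goes to the warehouse floor with the sparrow.
4. Porter goes back to the loading dock alone.
5. Porter goes to the warehouse floor with the finch.
6. Porter goes back to the loading dock alone.
7. Porter goes to the warehouse floor with the worm.
8. Porter goes back to the loading dock with the lizard.
9. Porter goes to the warehouse floor with the cricket.
10. Porter goes back to the loading dock alone.
11. Porter goes to the warehouse floor with the gecko.
12. Porter goes back to the loading dock alone.
13. Porter goes to the warehouse floor with the fly.
14. Porter goes back to the loading dock alone.
15. Porter goes to the warehouse floor with the lizard.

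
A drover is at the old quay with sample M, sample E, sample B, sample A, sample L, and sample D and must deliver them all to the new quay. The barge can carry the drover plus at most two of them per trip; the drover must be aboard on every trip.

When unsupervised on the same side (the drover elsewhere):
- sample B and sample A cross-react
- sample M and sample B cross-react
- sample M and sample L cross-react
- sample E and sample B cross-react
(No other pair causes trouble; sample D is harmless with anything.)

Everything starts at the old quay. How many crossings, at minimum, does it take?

Counting alone: the drover can take at most 2 across per trip to the new quay, so moving all 6 needs at least 3 loaded trips out, with a return between consecutive ones — at least 5 crossings.
The safety rule pushes this higher. Following every safe sequence of crossings, the most of the 6 that can be at the new quay as the barge arrives there on crossing 5 is 5 — never all 6.
So no plan with fewer than 7 crossings exists, and this one achieves 7:
1. Drover goes to the new quay with sample B and sample M.  [the old quay: sample A, sample D, sample E, sample L | the new quay: sample B, sample M]
2. Drover goes back to the old quay with sample M.  [the old quay: sample A, sample D, sample E, sample L, sample M | the new quay: sample B]
3. Drover goes to the new quay with sample E and sample M.  [the old quay: sample A, sample D, sample L | the new quay: sample B, sample E, sample M]
4. Drover goes back to the old quay with sample B.  [the old quay: sample A, sample B, sample D, sample L | the new quay: sample E, sample M]
5. Drover goes to the new quay with sample A and sample D.  [the old quay: sample B, sample L | the new quay: sample A, sample D, sample E, sample M]
6. Drover goes back to the old quay alone.  [the old quay: sample B, sample L | the new quay: sample A, sample D, sample E, sample M]
7. Drover goes to the new quay with sample B and sample L.  [the old quay: — | the new quay: sample A, sample B, sample D, sample E, sample L, sample M]

7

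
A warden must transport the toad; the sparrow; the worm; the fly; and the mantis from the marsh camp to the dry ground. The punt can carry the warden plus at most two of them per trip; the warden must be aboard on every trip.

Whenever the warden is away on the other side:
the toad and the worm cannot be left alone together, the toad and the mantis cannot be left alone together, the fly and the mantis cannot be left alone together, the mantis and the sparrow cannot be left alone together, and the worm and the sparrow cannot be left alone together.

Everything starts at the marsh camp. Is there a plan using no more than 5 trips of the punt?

Counting alone: the warden can take at most 2 across per trip to the dry ground, so moving all 5 needs at least 3 loaded trips out, with a return between consecutive ones — at least 5 crossings.
The safety rule pushes this higher. Following every safe sequence of crossings, the most of the 5 that can be at the dry ground as the punt arrives there on crossing 5 is 4 — never all 5.
So the move cannot be finished within 5 crossings. (The shortest complete plan takes 7:)
1. Warden goes to the dry ground with the mantis and the worm.
2. Warden goes back to the marsh camp alone.
3. Warden goes to the dry ground with the toad.
4. Warden goes back to the marsh camp with the mantis and the worm.
5. Warden goes to the dry ground with the fly and the sparrow.
6. Warden goes back to the marsh camp alone.
7. Warden goes to the dry ground with the mantis and the worm.

No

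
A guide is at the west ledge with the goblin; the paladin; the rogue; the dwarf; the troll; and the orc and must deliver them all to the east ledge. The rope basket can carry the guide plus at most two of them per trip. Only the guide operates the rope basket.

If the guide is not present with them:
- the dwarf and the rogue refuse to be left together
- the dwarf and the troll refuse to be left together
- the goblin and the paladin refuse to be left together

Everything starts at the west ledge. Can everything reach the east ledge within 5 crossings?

No

Counting alone: the guide can take at most 2 across per trip to the east ledge, so moving all 6 needs at least 3 loaded trips out, with a return between consecutive ones — at least 5 crossings.
The safety rule pushes this higher. Following every safe sequence of crossings, the most of the 6 that can be at the east ledge as the rope basket arrives there on crossing 5 is 5 — never all 6.
So the move cannot be finished within 5 crossings. (The shortest complete plan takes 7:)
1. Guide goes to the east ledge with the dwarf and the goblin.  [the west ledge: the orc, the paladin, the rogue, the troll | the east ledge: the dwarf, the goblin]
2. Guide goes back to the west ledge alone.  [the west ledge: the orc, the paladin, the rogue, the troll | the east ledge: the dwarf, the goblin]
3. Guide goes to the east ledge with the rogue.  [the west ledge: the orc, the paladin, the troll | the east ledge: the dwarf, the goblin, the rogue]
4. Guide goes back to the west ledge with the dwarf.  [the west ledge: the dwarf, the orc, the paladin, the troll | the east ledge: the goblin, the rogue]
5. Guide goes to the east ledge with the orc and the troll.  [the west ledge: the dwarf, the paladin | the east ledge: the goblin, the orc, the rogue, the troll]
6. Guide goes back to the west ledge alone.  [the west ledge: the dwarf, the paladin | the east ledge: the goblin, the orc, the rogue, the troll]
7. Guide goes to the east ledge with the dwarf and the paladin.  [the west ledge: — | the east ledge: the dwarf, the goblin, the orc, the paladin, the rogue, the troll]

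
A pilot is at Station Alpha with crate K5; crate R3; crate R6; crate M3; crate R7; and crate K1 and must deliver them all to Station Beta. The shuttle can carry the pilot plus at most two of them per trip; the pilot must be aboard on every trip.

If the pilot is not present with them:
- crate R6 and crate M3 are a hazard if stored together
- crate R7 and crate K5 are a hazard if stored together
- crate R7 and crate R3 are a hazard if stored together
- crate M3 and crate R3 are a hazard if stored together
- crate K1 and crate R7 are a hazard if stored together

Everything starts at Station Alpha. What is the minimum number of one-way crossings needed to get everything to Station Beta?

Counting alone: the pilot can take at most 2 across per trip to Station Beta, so moving all 6 needs at least 3 loaded trips out, with a return between consecutive ones — at least 5 crossings.
The safety rule pushes this higher. Following every safe sequence of crossings, the most of the 6 that can be at Station Beta as the shuttle arrives there on crossing 5 is 5 — never all 6.
So no plan with fewer than 7 crossings exists, and this one achieves 7:
1. Pilot goes to Station Beta with crate M3 and crate R7.
2. Pilot goes back to Station Alpha alone.
3. Pilot goes to Station Beta with crate K5 and crate R3.
4. Pilot goes back to Station Alpha with crate M3 and crate R7.
5. Pilot goes to Station Beta with crate K1 and crate R6.
6. Pilot goes back to Station Alpha alone.
7. Pilot goes to Station Beta with crate M3 and crate R7.

7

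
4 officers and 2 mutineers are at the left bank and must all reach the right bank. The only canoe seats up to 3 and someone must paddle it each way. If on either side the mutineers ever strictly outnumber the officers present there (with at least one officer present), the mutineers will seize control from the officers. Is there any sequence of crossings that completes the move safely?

1. 2 mutineers → the right bank.  (the left bank: 4O 0M; the right bank: 0O 2M)
2. 1 mutineer ← the left bank.  (the left bank: 4O 1M; the right bank: 0O 1M)
3. 2 officers and 1 mutineer → the right bank.  (the left bank: 2O 0M; the right bank: 2O 2M)
4. 1 mutineer ← the left bank.  (the left bank: 2O 1M; the right bank: 2O 1M)
5. 2 officers and 1 mutineer → the right bank.  (the left bank: 0O 0M; the right bank: 4O 2M)

Yes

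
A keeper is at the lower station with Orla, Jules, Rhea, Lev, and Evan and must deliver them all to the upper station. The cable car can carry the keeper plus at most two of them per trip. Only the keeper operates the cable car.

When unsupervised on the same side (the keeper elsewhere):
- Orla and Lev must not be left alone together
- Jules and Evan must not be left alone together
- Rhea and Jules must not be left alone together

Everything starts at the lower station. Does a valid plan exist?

Yes

1. Keeper goes to the upper station with Jules and Orla.
2. Keeper goes back to the lower station alone.
3. Keeper goes to the upper station with Evan and Rhea.
4. Keeper goes back to the lower station with Jules.
5. Keeper goes to the upper station with Jules and Lev.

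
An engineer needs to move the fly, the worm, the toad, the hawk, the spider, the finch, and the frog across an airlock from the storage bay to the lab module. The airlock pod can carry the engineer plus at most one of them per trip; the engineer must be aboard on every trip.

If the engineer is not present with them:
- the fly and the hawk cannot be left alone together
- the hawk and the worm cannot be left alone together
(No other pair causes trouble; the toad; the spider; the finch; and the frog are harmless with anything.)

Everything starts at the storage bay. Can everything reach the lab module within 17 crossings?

Yes — this plan uses 15 crossings (≤ 17):
1. Engineer goes to the lab module with the hawk.  [the storage bay: the finch, the fly, the frog, the spider, the toad, the worm | the lab module: the hawk]
2. Engineer goes back to the storage bay alone.  [the storage bay: the finch, the fly, the frog, the spider, the toad, the worm | the lab module: the hawk]
3. Engineer goes to the lab module with the fly.  [the storage bay: the finch, the frog, the spider, the toad, the worm | the lab module: the fly, the hawk]
4. Engineer goes back to the storage bay with the hawk.  [the storage bay: the finch, the frog, the hawk, the spider, the toad, the worm | the lab module: the fly]
5. Engineer goes to the lab module with the worm.  [the storage bay: the finch, the frog, the hawk, the spider, the toad | the lab module: the fly, the worm]
6. Engineer goes back to the storage bay alone.  [the storage bay: the finch, the frog, the hawk, the spider, the toad | the lab module: the fly, the worm]
7. Engineer goes to the lab module with the toad.  [the storage bay: the finch, the frog, the hawk, the spider | the lab module: the fly, the toad, the worm]
8. Engineer goes back to the storage bay alone.  [the storage bay: the finch, the frog, the hawk, the spider | the lab module: the fly, the toad, the worm]
9. Engineer goes to the lab module with the spider.  [the storage bay: the finch, the frog, the hawk | the lab module: the fly, the spider, the toad, the worm]
10. Engineer goes back to the storage bay alone.  [the storage bay: the finch, the frog, the hawk | the lab module: the fly, the spider, the toad, the worm]
11. Engineer goes to the lab module with the finch.  [the storage bay: the frog, the hawk | the lab module: the finch, the fly, the spider, the toad, the worm]
12. Engineer goes back to the storage bay alone.  [the storage bay: the frog, the hawk | the lab module: the finch, the fly, the spider, the toad, the worm]
13. Engineer goes to the lab module with the frog.  [the storage bay: the hawk | the lab module: the finch, the fly, the frog, the spider, the toad, the worm]
14. Engineer goes back to the storage bay alone.  [the storage bay: the hawk | the lab module: the finch, the fly, the frog, the spider, the toad, the worm]
15. Engineer goes to the lab module with the hawk.  [the storage bay: — | the lab module: the finch, the fly, the frog, the hawk, the spider, the toad, the worm]

Yes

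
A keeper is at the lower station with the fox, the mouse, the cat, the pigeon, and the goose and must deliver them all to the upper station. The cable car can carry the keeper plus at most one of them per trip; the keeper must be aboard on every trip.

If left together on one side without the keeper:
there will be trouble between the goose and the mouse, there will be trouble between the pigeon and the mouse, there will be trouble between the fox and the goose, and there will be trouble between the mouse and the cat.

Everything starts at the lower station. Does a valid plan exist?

Whatever the first load, the items left behind include a forbidden pair without the keeper. No opening move is safe, so no plan exists.

No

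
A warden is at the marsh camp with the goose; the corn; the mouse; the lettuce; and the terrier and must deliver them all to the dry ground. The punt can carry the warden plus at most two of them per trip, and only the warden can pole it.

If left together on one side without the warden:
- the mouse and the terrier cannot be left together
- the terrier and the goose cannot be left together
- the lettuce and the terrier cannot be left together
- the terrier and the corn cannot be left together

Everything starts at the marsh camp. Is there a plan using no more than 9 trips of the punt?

Yes — this plan uses 7 crossings (≤ 9):
1. Warden goes to the dry ground with the terrier.
2. Warden goes back to the marsh camp alone.
3. Warden goes to the dry ground with the corn and the goose.
4. Warden goes back to the marsh camp with the terrier.
5. Warden goes to the dry ground with the lettuce and the mouse.
6. Warden goes back to the marsh camp alone.
7. Warden goes to the dry ground with the terrier.

Yes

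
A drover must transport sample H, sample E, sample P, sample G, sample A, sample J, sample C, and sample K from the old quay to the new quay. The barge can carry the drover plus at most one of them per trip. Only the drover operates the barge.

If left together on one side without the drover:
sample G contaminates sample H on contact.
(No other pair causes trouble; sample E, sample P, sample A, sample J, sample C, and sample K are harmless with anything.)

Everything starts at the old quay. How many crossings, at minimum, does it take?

15

Counting alone: the drover can take at most 1 across per trip to the new quay, so moving all 8 needs at least 8 loaded trips out, with a return between consecutive ones — at least 15 crossings.
The plan below uses exactly 15 crossings, so it is optimal:
1. Drover goes to the new quay with sample H.
2. Drover goes back to the old quay alone.
3. Drover goes to the new quay with sample E.
4. Drover goes back to the old quay alone.
5. Drover goes to the new quay with sample P.
6. Drover goes back to the old quay alone.
7. Drover goes to the new quay with sample A.
8. Drover goes back to the old quay alone.
9. Drover goes to the new quay with sample J.
10. Drover goes back to the old quay alone.
11. Drover goes to the new quay with sample C.
12. Drover goes back to the old quay alone.
13. Drover goes to the new quay with sample K.
14. Drover goes back to the old quay alone.
15. Drover goes to the new quay with sample G.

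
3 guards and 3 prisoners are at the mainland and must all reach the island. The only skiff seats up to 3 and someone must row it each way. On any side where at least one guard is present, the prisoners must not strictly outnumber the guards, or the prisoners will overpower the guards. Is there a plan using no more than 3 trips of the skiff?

Counting alone: each trip to the island takes at most 3 across and each return brings at least 1 back, so after t trips out (and t−1 returns) at most 3t − (t−1) of the 6 are across; that first reaches 6 at t = 3, so at least 5 crossings are needed.
Since 3 < 5, 3 crossings cannot be enough. (The shortest complete plan in fact takes 5:)
1. 2 prisoners → the island.  (the mainland: 3G 1P; the island: 0G 2P)
2. 1 prisoner ← the mainland.  (the mainland: 3G 2P; the island: 0G 1P)
3. 3 guards → the island.  (the mainland: 0G 2P; the island: 3G 1P)
4. 1 prisoner ← the mainland.  (the mainland: 0G 3P; the island: 3G 0P)
5. 3 prisoners → the island.  (the mainland: 0G 0P; the island: 3G 3P)

No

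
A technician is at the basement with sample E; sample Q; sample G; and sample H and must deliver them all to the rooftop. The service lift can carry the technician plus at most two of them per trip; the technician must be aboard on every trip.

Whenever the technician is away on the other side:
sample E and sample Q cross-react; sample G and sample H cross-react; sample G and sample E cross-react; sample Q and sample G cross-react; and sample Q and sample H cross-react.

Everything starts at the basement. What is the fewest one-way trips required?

5

Counting alone: the technician can take at most 2 across per trip to the rooftop, so moving all 4 needs at least 2 loaded trips out, with a return between consecutive ones — at least 3 crossings.
The safety rule pushes this higher. Following every safe sequence of crossings, the most of the 4 that can be at the rooftop as the service lift arrives there on crossing 3 is 3 — never all 4.
So no plan with fewer than 5 crossings exists, and this one achieves 5:
1. Technician goes to the rooftop with sample G and sample Q.
2. Technician goes back to the basement with sample Q.
3. Technician goes to the rooftop with sample E and sample H.
4. Technician goes back to the basement with sample G.
5. Technician goes to the rooftop with sample G and sample Q.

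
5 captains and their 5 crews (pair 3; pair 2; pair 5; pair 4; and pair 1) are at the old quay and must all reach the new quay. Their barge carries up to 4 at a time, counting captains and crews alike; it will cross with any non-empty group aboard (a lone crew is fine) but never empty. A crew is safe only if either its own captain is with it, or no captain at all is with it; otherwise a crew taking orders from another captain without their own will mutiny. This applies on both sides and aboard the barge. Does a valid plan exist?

Yes

1. captain 3 and crew 3 cross → the new quay.
2. captain 3 crosses ← the old quay.
3. crew 1, crew 2, crew 4, and crew 5 cross → the new quay.
4. crew 3 crosses ← the old quay.
5. captain 1, captain 2, captain 4, and captain 5 cross → the new quay.
6. captain 2 and crew 2 cross ← the old quay.
7. captain 2, captain 3, crew 2, and crew 3 cross → the new quay.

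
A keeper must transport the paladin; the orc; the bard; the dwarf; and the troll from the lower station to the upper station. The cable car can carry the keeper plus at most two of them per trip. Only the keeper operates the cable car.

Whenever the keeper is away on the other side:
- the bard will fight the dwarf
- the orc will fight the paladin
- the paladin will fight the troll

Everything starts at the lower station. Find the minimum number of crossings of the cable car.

5

Counting alone: the keeper can take at most 2 across per trip to the upper station, so moving all 5 needs at least 3 loaded trips out, with a return between consecutive ones — at least 5 crossings.
The plan below uses exactly 5 crossings, so it is optimal:
1. Keeper goes to the upper station with the bard and the paladin.
2. Keeper goes back to the lower station alone.
3. Keeper goes to the upper station with the orc and the troll.
4. Keeper goes back to the lower station with the paladin.
5. Keeper goes to the upper station with the dwarf and the paladin.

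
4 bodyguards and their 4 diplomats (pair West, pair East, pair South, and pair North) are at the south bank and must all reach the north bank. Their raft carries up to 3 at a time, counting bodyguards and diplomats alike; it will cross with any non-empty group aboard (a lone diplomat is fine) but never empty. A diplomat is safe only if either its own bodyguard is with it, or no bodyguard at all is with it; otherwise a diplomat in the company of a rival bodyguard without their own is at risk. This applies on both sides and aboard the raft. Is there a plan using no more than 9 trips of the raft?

Yes — this plan uses 9 crossings (≤ 9):
1. bodyguard West and diplomat West cross → the north bank.
2. bodyguard West crosses ← the south bank.
3. bodyguard East, bodyguard West, and diplomat East cross → the north bank.
4. bodyguard West and diplomat West cross ← the south bank.
5. bodyguard North, bodyguard South, and bodyguard West cross → the north bank.
6. diplomat East crosses ← the south bank.
7. diplomat East and diplomat West cross → the north bank.
8. diplomat West crosses ← the south bank.
9. diplomat North, diplomat South, and diplomat West cross → the north bank.

Yes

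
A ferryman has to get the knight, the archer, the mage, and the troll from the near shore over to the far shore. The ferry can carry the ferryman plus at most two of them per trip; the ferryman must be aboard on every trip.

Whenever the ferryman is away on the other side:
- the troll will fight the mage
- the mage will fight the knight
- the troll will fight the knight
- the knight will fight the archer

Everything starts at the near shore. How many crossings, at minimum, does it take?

5

Counting alone: the ferryman can take at most 2 across per trip to the far shore, so moving all 4 needs at least 2 loaded trips out, with a return between consecutive ones — at least 3 crossings.
The safety rule pushes this higher. Following every safe sequence of crossings, the most of the 4 that can be at the far shore as the ferry arrives there on crossing 3 is 3 — never all 4.
So no plan with fewer than 5 crossings exists, and this one achieves 5:
1. Ferryman goes to the far shore with the knight and the mage.
2. Ferryman goes back to the near shore with the knight.
3. Ferryman goes to the far shore with the archer and the knight.
4. Ferryman goes back to the near shore with the knight.
5. Ferryman goes to the far shore with the knight and the troll.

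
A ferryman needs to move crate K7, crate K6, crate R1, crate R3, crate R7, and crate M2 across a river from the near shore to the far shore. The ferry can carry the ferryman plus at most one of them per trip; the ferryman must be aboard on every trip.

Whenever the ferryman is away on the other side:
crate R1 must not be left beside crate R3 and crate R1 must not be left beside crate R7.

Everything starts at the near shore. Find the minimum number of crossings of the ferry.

13

Counting alone: the ferryman can take at most 1 across per trip to the far shore, so moving all 6 needs at least 6 loaded trips out, with a return between consecutive ones — at least 11 crossings.
The safety rule pushes this higher. Following every safe sequence of crossings, the most of the 6 that can be at the far shore as the ferry arrives there on crossing 11 is 5 — never all 6.
So no plan with fewer than 13 crossings exists, and this one achieves 13:
1. Ferryman goes to the far shore with crate R1.  [the near shore: crate K6, crate K7, crate M2, crate R3, crate R7 | the far shore: crate R1]
2. Ferryman goes back to the near shore alone.  [the near shore: crate K6, crate K7, crate M2, crate R3, crate R7 | the far shore: crate R1]
3. Ferryman goes to the far shore with crate K7.  [the near shore: crate K6, crate M2, crate R3, crate R7 | the far shore: crate K7, crate R1]
4. Ferryman goes back to the near shore alone.  [the near shore: crate K6, crate M2, crate R3, crate R7 | the far shore: crate K7, crate R1]
5. Ferryman goes to the far shore with crate K6.  [the near shore: crate M2, crate R3, crate R7 | the far shore: crate K6, crate K7, crate R1]
6. Ferryman goes back to the near shore alone.  [the near shore: crate M2, crate R3, crate R7 | the far shore: crate K6, crate K7, crate R1]
7. Ferryman goes to the far shore with crate R3.  [the near shore: crate M2, crate R7 | the far shore: crate K6, crate K7, crate R1, crate R3]
8. Ferryman goes back to the near shore with crate R1.  [the near shore: crate M2, crate R1, crate R7 | the far shore: crate K6, crate K7, crate R3]
9. Ferryman goes to the far shore with crate R7.  [the near shore: crate M2, crate R1 | the far shore: crate K6, crate K7, crate R3, crate R7]
10. Ferryman goes back to the near shore alone.  [the near shore: crate M2, crate R1 | the far shore: crate K6, crate K7, crate R3, crate R7]
11. Ferryman goes to the far shore with crate M2.  [the near shore: crate R1 | the far shore: crate K6, crate K7, crate M2, crate R3, crate R7]
12. Ferryman goes back to the near shore alone.  [the near shore: crate R1 | the far shore: crate K6, crate K7, crate M2, crate R3, crate R7]
13. Ferryman goes to the far shore with crate R1.  [the near shore: — | the far shore: crate K6, crate K7, crate M2, crate R1, crate R3, crate R7]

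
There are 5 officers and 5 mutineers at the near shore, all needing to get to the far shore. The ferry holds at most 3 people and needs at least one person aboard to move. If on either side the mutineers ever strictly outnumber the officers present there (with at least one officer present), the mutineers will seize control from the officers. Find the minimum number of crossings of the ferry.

Counting alone: each trip to the far shore takes at most 3 across and each return brings at least 1 back, so after t trips out (and t−1 returns) at most 3t − (t−1) of the 10 are across; that first reaches 10 at t = 5, so at least 9 crossings are needed.
The safety rule pushes this higher. Following every safe sequence of crossings, the most of the 10 that can be at the far shore as the ferry arrives there on crossing 9 is 9 — never all 10.
So no plan with fewer than 11 crossings exists, and this one achieves 11:
1. 2 mutineers → the far shore.  (the near shore: 5O 3M; the far shore: 0O 2M)
2. 1 mutineer ← the near shore.  (the near shore: 5O 4M; the far shore: 0O 1M)
3. 3 mutineers → the far shore.  (the near shore: 5O 1M; the far shore: 0O 4M)
4. 1 mutineer ← the near shore.  (the near shore: 5O 2M; the far shore: 0O 3M)
5. 3 officers → the far shore.  (the near shore: 2O 2M; the far shore: 3O 3M)
6. 1 officer and 1 mutineer ← the near shore.  (the near shore: 3O 3M; the far shore: 2O 2M)
7. 3 officers → the far shore.  (the near shore: 0O 3M; the far shore: 5O 2M)
8. 1 mutineer ← the near shore.  (the near shore: 0O 4M; the far shore: 5O 1M)
9. 2 mutineers → the far shore.  (the near shore: 0O 2M; the far shore: 5O 3M)
10. 1 mutineer ← the near shore.  (the near shore: 0O 3M; the far shore: 5O 2M)
11. 3 mutineers → the far shore.  (the near shore: 0O 0M; the far shore: 5O 5M)

11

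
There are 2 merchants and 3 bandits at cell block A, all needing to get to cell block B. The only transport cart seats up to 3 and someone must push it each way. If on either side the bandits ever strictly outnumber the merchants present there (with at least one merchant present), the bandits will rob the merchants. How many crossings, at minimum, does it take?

The bandits already outnumber the merchants at cell block A before anyone moves, so the starting position itself is disallowed.

impossible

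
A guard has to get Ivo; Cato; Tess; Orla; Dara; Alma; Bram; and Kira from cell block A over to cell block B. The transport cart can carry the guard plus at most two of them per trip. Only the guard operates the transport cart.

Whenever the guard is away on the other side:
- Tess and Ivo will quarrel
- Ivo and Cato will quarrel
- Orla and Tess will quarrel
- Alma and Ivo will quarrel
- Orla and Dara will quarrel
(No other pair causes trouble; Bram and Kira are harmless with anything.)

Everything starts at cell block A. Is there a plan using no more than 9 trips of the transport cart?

Yes

Yes — this plan uses 9 crossings (≤ 9):
1. Guard goes to cell block B with Ivo and Orla.  [cell block A: Alma, Bram, Cato, Dara, Kira, Tess | cell block B: Ivo, Orla]
2. Guard goes back to cell block A alone.  [cell block A: Alma, Bram, Cato, Dara, Kira, Tess | cell block B: Ivo, Orla]
3. Guard goes to cell block B with Cato and Tess.  [cell block A: Alma, Bram, Dara, Kira | cell block B: Cato, Ivo, Orla, Tess]
4. Guard goes back to cell block A with Ivo and Orla.  [cell block A: Alma, Bram, Dara, Ivo, Kira, Orla | cell block B: Cato, Tess]
5. Guard goes to cell block B with Alma and Dara.  [cell block A: Bram, Ivo, Kira, Orla | cell block B: Alma, Cato, Dara, Tess]
6. Guard goes back to cell block A alone.  [cell block A: Bram, Ivo, Kira, Orla | cell block B: Alma, Cato, Dara, Tess]
7. Guard goes to cell block B with Bram and Kira.  [cell block A: Ivo, Orla | cell block B: Alma, Bram, Cato, Dara, Kira, Tess]
8. Guard goes back to cell block A alone.  [cell block A: Ivo, Orla | cell block B: Alma, Bram, Cato, Dara, Kira, Tess]
9. Guard goes to cell block B with Ivo and Orla.  [cell block A: — | cell block B: Alma, Bram, Cato, Dara, Ivo, Kira, Orla, Tess]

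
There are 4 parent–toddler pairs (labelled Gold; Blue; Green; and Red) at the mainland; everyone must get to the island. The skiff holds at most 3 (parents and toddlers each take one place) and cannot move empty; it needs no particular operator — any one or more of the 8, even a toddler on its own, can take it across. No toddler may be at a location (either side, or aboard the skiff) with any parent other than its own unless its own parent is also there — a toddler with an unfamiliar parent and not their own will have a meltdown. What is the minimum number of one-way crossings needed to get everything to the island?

Counting alone: each trip to the island takes at most 3 across and each return brings at least 1 back, so after t trips out (and t−1 returns) at most 3t − (t−1) of the 8 are across; that first reaches 8 at t = 4, so at least 7 crossings are needed.
The safety rule pushes this higher. Following every safe sequence of crossings, the most of the 8 that can be at the island as the skiff arrives there on crossing 7 is 7 — never all 8.
So no plan with fewer than 9 crossings exists, and this one achieves 9:
1. parent Gold and toddler Gold cross → the island.
2. parent Gold crosses ← the mainland.
3. parent Blue, parent Gold, and toddler Blue cross → the island.
4. parent Gold and toddler Gold cross ← the mainland.
5. parent Gold, parent Green, and parent Red cross → the island.
6. toddler Blue crosses ← the mainland.
7. toddler Blue and toddler Gold cross → the island.
8. toddler Gold crosses ← the mainland.
9. toddler Gold, toddler Green, and toddler Red cross → the island.

9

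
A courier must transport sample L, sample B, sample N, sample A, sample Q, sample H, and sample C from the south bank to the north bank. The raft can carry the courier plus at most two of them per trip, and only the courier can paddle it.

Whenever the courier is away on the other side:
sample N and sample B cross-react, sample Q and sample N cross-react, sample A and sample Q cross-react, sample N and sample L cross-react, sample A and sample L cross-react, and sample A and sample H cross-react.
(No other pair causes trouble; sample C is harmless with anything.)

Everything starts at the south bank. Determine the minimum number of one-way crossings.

9

Counting alone: the courier can take at most 2 across per trip to the north bank, so moving all 7 needs at least 4 loaded trips out, with a return between consecutive ones — at least 7 crossings.
The safety rule pushes this higher. Following every safe sequence of crossings, the most of the 7 that can be at the north bank as the raft arrives there on crossing 7 is 6 — never all 7.
So no plan with fewer than 9 crossings exists, and this one achieves 9:
1. Courier goes to the north bank with sample A and sample N.  [the south bank: sample B, sample C, sample H, sample L, sample Q | the north bank: sample A, sample N]
2. Courier goes back to the south bank alone.  [the south bank: sample B, sample C, sample H, sample L, sample Q | the north bank: sample A, sample N]
3. Courier goes to the north bank with sample B.  [the south bank: sample C, sample H, sample L, sample Q | the north bank: sample A, sample B, sample N]
4. Courier goes back to the south bank with sample N.  [the south bank: sample C, sample H, sample L, sample N, sample Q | the north bank: sample A, sample B]
5. Courier goes to the north bank with sample L and sample Q.  [the south bank: sample C, sample H, sample N | the north bank: sample A, sample B, sample L, sample Q]
6. Courier goes back to the south bank with sample A.  [the south bank: sample A, sample C, sample H, sample N | the north bank: sample B, sample L, sample Q]
7. Courier goes to the north bank with sample C and sample H.  [the south bank: sample A, sample N | the north bank: sample B, sample C, sample H, sample L, sample Q]
8. Courier goes back to the south bank alone.  [the south bank: sample A, sample N | the north bank: sample B, sample C, sample H, sample L, sample Q]
9. Courier goes to the north bank with sample A and sample N.  [the south bank: — | the north bank: sample A, sample B, sample C, sample H, sample L, sample N, sample Q]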